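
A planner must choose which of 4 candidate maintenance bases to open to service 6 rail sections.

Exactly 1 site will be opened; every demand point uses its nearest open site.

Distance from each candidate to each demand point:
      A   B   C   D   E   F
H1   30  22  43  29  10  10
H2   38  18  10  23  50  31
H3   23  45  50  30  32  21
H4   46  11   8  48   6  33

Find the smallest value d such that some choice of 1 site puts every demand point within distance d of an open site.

Open {H1}.
  Farthest demand point is C at distance 43 (to H1); all others are ≤ 43.
With {H4} the worst case is 48.
With {H2} the worst case is 50.
No size-1 selection achieves below 43.

43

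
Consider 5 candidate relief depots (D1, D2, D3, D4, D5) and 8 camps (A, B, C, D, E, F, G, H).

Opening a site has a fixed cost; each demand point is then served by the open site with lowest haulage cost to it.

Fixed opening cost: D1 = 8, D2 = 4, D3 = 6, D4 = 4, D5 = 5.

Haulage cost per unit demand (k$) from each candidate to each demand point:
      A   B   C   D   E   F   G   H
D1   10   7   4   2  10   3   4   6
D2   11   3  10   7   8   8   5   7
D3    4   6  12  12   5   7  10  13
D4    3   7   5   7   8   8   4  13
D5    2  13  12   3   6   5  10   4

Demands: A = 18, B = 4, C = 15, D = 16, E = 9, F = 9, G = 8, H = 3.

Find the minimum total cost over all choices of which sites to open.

Open {D1, D2, D3, D5}: assign each demand point to its cheapest open site.
  A→D5 18×2=36, B→D2 4×3=12, C→D1 15×4=60, D→D1 16×2=32, E→D3 9×5=45, F→D1 9×3=27, G→D1 8×4=32, H→D5 3×4=12
  haulage cost 256, fixed 23 → total 279.
Compare {D1, D2, D5}: haulage cost 265 + fixed 17 = 282.
Compare {D1, D2, D3, D4, D5}: haulage cost 256 + fixed 27 = 283.
Compare {D1, D2, D4, D5}: haulage cost 265 + fixed 21 = 286.
All other subsets cost ≥ 282. Minimum total cost: 279.

279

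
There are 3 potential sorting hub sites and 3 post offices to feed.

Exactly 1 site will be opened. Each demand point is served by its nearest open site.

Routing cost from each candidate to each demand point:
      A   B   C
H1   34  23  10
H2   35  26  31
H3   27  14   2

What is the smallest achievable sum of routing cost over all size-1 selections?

Open {H3}.
  A→H3 27, B→H3 14, C→H3 2  ⇒ total 43.
Compare {H1}: total 67.
Compare {H2}: total 92.

43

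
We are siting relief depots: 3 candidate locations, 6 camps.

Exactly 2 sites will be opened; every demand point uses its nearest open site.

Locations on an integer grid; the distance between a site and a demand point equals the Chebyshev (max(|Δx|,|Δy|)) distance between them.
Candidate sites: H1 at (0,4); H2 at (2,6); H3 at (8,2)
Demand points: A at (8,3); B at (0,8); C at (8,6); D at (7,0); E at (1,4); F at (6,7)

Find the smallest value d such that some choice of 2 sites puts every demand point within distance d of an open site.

Open {H2, H3}.
  Farthest demand point is C at distance 4 (to H3); all others are ≤ 4.
With {H1, H3} the worst case is 5.
With {H1, H2} the worst case is 6.
No size-2 selection achieves below 4.

4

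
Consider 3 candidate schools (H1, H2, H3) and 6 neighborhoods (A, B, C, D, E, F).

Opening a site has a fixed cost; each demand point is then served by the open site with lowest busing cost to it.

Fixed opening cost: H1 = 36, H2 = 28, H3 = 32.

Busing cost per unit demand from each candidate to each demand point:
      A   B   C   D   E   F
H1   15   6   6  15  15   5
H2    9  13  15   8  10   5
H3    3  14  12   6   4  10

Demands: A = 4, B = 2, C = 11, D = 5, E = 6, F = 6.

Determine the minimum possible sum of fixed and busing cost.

Open {H1, H3}: assign each demand point to its cheapest open site.
  A→H3 4×3=12, B→H1 2×6=12, C→H1 11×6=66, D→H3 5×6=30, E→H3 6×4=24, F→H1 6×5=30
  busing cost 174, fixed 68 → total 242.
Compare {H1, H2, H3}: busing cost 174 + fixed 96 = 270.
Compare {H1, H2}: busing cost 244 + fixed 64 = 308.
Compare {H2, H3}: busing cost 254 + fixed 60 = 314.
All other subsets cost ≥ 270. Minimum total cost: 242.

242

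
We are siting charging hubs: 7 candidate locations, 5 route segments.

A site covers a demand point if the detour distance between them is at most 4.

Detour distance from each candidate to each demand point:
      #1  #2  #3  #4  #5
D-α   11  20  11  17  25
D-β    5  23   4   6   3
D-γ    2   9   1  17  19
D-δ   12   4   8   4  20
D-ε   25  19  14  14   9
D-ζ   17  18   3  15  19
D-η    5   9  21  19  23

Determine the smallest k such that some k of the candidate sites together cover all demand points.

3

Coverage sets (demand points within 4 of each site):
  D-α: {}
  D-β: {#3, #5}
  D-γ: {#1, #3}
  D-δ: {#2, #4}
  D-ε: {}
  D-ζ: {#3}
  D-η: {}
No 2 sites suffice: every size-2 union leaves at least one demand point uncovered.
But {D-β, D-γ, D-δ} covers everything, so the minimum is 3.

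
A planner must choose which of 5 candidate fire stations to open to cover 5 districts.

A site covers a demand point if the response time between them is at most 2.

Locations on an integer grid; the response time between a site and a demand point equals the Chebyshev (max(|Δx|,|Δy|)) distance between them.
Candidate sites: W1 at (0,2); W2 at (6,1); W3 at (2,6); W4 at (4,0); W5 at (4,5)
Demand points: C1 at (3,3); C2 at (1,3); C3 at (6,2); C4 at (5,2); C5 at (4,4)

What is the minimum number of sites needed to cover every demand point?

Coverage sets (demand points within 2 of each site):
  W1: {C2}
  W2: {C3, C4}
  W3: {C5}
  W4: {C3, C4}
  W5: {C1, C5}
No 2 sites suffice: every size-2 union leaves at least one demand point uncovered.
But {W1, W2, W5} covers everything, so the minimum is 3.

3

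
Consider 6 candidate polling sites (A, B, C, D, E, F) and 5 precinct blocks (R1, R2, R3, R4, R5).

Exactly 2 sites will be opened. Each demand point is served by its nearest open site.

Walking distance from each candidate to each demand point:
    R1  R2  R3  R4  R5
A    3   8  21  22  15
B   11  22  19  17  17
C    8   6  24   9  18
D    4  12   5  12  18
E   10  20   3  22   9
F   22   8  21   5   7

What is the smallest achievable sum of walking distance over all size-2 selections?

Open {D, F}.
  R1→D 4, R2→F 8, R3→D 5, R4→F 5, R5→F 7  ⇒ total 29.
Compare {E, F}: total 33.
Compare {C, E}: total 35.
No size-2 selection does better; minimum is 29.

29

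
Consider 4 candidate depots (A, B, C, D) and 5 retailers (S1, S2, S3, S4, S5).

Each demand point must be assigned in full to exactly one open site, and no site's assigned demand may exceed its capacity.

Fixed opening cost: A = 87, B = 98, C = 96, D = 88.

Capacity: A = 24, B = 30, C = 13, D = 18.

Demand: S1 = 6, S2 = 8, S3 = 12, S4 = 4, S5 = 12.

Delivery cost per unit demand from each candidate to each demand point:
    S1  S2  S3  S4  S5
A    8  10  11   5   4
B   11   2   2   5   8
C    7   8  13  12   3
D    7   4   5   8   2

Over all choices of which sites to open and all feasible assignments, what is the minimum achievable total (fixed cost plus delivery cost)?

Open {B, D}; cheapest assignment that respects the capacities:
  B (cap 30, load 24): S2, S3, S4 — cost 8×2 + 12×2 + 4×5 = 60
  D (cap 18, load 18): S1, S5 — cost 6×7 + 12×2 = 66
  Shipping 126, fixed 186 → total 312.
  Any other capacity-feasible assignment to {B, D} ships for at least 126.
Compare {A, B}: its best feasible assignment gives total 341.
Compare {B, C}: its best feasible assignment gives total 356.
Every other set of open sites that can feasibly serve all demand totals ≥ 341 even under its best assignment. Minimum: 312.

312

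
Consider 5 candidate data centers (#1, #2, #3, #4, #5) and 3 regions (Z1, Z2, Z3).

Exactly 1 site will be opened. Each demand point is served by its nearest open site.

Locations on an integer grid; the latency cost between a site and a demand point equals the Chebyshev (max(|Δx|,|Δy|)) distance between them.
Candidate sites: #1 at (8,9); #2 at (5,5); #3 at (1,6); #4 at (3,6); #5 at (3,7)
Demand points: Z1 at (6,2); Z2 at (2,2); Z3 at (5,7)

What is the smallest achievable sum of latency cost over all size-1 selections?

Open {#2}.
  Z1→#2 3, Z2→#2 3, Z3→#2 2  ⇒ total 8.
Compare {#4}: total 10.
Compare {#5}: total 12.
No size-1 selection does better; minimum is 8.

8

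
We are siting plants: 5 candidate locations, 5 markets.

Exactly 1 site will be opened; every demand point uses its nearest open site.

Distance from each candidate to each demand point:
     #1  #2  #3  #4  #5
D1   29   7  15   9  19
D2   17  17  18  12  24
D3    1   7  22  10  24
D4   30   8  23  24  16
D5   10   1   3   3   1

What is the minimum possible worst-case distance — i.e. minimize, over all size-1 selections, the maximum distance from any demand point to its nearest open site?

10

Open {D5}.
  Farthest demand point is #1 at distance 10 (to D5); all others are ≤ 10.
With {D2} the worst case is 24.
With {D3} the worst case is 24.
No size-1 selection achieves below 10.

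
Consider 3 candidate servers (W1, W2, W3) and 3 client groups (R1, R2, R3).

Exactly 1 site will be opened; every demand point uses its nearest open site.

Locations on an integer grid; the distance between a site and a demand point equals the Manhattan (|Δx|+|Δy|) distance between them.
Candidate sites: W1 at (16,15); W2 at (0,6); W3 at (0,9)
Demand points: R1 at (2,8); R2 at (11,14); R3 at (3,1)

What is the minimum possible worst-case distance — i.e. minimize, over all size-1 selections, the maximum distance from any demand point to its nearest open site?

Open {W3}.
  Farthest demand point is R2 at distance 16 (to W3); all others are ≤ 16.
With {W2} the worst case is 19.
With {W1} the worst case is 27.
No size-1 selection achieves below 16.

16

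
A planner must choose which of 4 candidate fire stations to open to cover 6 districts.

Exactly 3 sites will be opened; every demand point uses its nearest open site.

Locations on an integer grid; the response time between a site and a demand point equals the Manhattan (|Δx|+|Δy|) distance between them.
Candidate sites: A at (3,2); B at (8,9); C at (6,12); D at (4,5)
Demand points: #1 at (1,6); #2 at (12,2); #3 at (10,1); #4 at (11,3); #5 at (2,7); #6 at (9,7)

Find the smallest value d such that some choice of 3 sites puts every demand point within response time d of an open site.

Open {A, B, C}.
  Farthest demand point is #2 at response time 9 (to A); all others are ≤ 9.
With {A, B, D} the worst case is 9.
With {A, C, D} the worst case is 9.
No size-3 selection achieves below 9.

9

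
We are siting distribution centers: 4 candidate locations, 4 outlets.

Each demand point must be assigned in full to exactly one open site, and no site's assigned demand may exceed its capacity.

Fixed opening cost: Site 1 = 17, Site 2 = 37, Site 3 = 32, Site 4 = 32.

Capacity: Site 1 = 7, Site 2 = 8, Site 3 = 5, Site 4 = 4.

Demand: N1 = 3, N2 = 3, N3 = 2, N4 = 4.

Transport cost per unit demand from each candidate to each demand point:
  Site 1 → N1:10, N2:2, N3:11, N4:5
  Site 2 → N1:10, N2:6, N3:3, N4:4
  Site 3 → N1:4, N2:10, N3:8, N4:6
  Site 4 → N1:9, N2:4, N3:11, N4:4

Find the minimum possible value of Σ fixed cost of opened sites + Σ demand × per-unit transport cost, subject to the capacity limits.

103

Open {Site 1, Site 3}; cheapest assignment that respects the capacities:
  Site 1 (cap 7, load 7): N2, N4 — cost 3×2 + 4×5 = 26
  Site 3 (cap 5, load 5): N1, N3 — cost 3×4 + 2×8 = 28
  Shipping 54, fixed 49 → total 103.
  Any other capacity-feasible assignment to {Site 1, Site 3} ships for at least 54.
Compare {Site 1, Site 2}: its best feasible assignment gives total 112.
Compare {Site 1, Site 2, Site 3}: its best feasible assignment gives total 126.
Every other set of open sites that can feasibly serve all demand totals ≥ 112 even under its best assignment. Minimum: 103.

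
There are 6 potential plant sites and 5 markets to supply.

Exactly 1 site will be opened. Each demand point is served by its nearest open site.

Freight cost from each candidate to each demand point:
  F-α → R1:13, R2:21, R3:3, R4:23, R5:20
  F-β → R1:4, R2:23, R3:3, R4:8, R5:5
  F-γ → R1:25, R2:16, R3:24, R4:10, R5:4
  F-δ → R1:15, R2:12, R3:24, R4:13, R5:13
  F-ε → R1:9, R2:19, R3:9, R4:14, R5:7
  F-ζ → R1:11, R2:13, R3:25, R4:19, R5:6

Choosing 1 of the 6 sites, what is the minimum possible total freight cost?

Open {F-β}.
  R1→F-β 4, R2→F-β 23, R3→F-β 3, R4→F-β 8, R5→F-β 5  ⇒ total 43.
Compare {F-ε}: total 58.
Compare {F-ζ}: total 74.
No size-1 selection does better; minimum is 43.

43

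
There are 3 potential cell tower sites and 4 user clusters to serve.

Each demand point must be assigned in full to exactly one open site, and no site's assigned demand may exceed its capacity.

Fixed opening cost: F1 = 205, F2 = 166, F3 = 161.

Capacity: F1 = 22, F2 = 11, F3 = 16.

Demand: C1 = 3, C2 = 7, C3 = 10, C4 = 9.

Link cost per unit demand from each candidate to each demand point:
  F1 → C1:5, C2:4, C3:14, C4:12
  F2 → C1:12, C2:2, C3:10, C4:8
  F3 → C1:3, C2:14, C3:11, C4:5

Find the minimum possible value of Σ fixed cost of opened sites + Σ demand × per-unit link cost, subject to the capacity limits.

588

Open {F1, F3}; cheapest assignment that respects the capacities:
  F1 (cap 22, load 17): C2, C3 — cost 7×4 + 10×14 = 168
  F3 (cap 16, load 12): C1, C4 — cost 3×3 + 9×5 = 54
  Shipping 222, fixed 366 → total 588.
  Any other capacity-feasible assignment to {F1, F3} ships for at least 222.
Compare {F1, F2}: its best feasible assignment gives total 622.
Compare {F1, F2, F3}: its best feasible assignment gives total 714.
Every other set of open sites that can feasibly serve all demand totals ≥ 622 even under its best assignment. Minimum: 588.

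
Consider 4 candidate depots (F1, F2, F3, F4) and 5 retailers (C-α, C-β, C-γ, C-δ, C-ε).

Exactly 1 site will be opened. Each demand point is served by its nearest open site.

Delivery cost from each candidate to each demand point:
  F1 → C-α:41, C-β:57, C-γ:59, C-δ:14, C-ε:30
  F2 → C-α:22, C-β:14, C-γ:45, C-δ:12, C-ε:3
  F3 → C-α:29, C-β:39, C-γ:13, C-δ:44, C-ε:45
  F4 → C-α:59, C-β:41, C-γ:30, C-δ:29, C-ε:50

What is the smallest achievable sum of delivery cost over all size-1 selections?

Open {F2}.
  C-α→F2 22, C-β→F2 14, C-γ→F2 45, C-δ→F2 12, C-ε→F2 3  ⇒ total 96.
Compare {F3}: total 170.
Compare {F1}: total 201.
No size-1 selection does better; minimum is 96.

96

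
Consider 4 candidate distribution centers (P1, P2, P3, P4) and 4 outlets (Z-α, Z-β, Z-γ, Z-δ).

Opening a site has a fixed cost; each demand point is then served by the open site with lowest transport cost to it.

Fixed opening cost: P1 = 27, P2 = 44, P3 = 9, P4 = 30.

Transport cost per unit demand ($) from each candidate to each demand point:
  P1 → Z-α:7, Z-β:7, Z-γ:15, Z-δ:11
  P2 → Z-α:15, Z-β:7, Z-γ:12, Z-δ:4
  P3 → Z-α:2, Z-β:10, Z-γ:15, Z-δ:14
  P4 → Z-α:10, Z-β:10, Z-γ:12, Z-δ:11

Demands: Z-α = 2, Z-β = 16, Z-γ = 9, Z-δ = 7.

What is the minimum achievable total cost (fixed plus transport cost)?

305

Open {P2, P3}: assign each demand point to its cheapest open site.
  Z-α→P3 2×2=4, Z-β→P2 16×7=112, Z-γ→P2 9×12=108, Z-δ→P2 7×4=28
  transport cost 252, fixed 53 → total 305.
Compare {P2}: transport cost 278 + fixed 44 = 322.
Compare {P1, P2, P3}: transport cost 252 + fixed 80 = 332.
Compare {P1, P2}: transport cost 262 + fixed 71 = 333.
All other subsets cost ≥ 322. Minimum total cost: 305.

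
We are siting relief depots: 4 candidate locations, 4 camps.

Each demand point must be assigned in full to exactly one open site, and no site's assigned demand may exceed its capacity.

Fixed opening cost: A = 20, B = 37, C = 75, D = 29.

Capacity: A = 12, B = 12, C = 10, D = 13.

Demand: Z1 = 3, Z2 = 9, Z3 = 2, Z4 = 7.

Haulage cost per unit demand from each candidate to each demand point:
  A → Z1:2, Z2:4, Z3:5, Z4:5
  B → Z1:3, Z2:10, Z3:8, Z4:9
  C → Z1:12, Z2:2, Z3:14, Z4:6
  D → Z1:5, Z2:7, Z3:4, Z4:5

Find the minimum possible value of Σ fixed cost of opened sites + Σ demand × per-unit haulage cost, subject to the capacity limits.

134

Open {A, D}; cheapest assignment that respects the capacities:
  A (cap 12, load 12): Z1, Z2 — cost 3×2 + 9×4 = 42
  D (cap 13, load 9): Z3, Z4 — cost 2×4 + 7×5 = 43
  Shipping 85, fixed 49 → total 134.
  Any other capacity-feasible assignment to {A, D} ships for at least 85.
Compare {A, C}: its best feasible assignment gives total 164.
Compare {A, B, D}: its best feasible assignment gives total 171.
Every other set of open sites that can feasibly serve all demand totals ≥ 164 even under its best assignment. Minimum: 134.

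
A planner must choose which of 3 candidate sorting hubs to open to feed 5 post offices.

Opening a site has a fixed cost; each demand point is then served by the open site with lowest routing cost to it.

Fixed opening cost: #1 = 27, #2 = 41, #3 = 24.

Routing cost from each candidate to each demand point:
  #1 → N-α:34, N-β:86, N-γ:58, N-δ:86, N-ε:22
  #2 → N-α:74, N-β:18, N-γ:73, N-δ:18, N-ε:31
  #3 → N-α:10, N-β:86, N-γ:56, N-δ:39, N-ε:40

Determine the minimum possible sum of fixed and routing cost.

Open {#2, #3}: assign each demand point to its cheapest open site.
  N-α→#3 10, N-β→#2 18, N-γ→#3 56, N-δ→#2 18, N-ε→#2 31
  routing cost 133, fixed 65 → total 198.
Compare {#1, #2, #3}: routing cost 124 + fixed 92 = 216.
Compare {#1, #2}: routing cost 150 + fixed 68 = 218.
Compare {#2}: routing cost 214 + fixed 41 = 255.
All other subsets cost ≥ 216. Minimum total cost: 198.

198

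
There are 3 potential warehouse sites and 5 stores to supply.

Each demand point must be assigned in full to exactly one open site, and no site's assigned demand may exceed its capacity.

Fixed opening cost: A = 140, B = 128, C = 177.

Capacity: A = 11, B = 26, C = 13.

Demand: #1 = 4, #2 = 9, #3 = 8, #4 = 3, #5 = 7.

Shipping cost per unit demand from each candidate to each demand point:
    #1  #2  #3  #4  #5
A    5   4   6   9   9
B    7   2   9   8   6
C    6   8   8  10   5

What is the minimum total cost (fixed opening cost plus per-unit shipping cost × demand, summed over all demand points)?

Open {A, B}; cheapest assignment that respects the capacities:
  A (cap 11, load 8): #3 — cost 8×6 = 48
  B (cap 26, load 23): #1, #2, #4, #5 — cost 4×7 + 9×2 + 3×8 + 7×6 = 112
  Shipping 160, fixed 268 → total 428.
  Any other capacity-feasible assignment to {A, B} ships for at least 160.
Compare {B, C}: its best feasible assignment gives total 477.
Compare {A, B, C}: its best feasible assignment gives total 594.
Every other set of open sites that can feasibly serve all demand totals ≥ 477 even under its best assignment. Minimum: 428.

428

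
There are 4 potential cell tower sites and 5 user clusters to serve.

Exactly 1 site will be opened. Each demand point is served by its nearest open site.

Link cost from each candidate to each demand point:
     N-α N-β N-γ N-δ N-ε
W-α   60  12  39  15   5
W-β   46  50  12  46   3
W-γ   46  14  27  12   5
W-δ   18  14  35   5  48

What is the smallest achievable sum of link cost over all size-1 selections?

Open {W-γ}.
  N-α→W-γ 46, N-β→W-γ 14, N-γ→W-γ 27, N-δ→W-γ 12, N-ε→W-γ 5  ⇒ total 104.
Compare {W-δ}: total 120.
Compare {W-α}: total 131.
No size-1 selection does better; minimum is 104.

104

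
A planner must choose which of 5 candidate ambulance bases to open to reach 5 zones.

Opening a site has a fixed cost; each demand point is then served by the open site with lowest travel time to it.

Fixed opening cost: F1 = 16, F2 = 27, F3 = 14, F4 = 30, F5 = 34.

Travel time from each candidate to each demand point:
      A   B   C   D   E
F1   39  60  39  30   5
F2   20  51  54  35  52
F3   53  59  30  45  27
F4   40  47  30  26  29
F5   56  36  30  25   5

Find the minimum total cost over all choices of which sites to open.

177

Open {F2, F5}: assign each demand point to its cheapest open site.
  A→F2 20, B→F5 36, C→F5 30, D→F5 25, E→F5 5
  travel time 116, fixed 61 → total 177.
Compare {F1, F5}: travel time 135 + fixed 50 = 185.
Compare {F5}: travel time 152 + fixed 34 = 186.
Compare {F1, F2}: travel time 145 + fixed 43 = 188.
All other subsets cost ≥ 185. Minimum total cost: 177.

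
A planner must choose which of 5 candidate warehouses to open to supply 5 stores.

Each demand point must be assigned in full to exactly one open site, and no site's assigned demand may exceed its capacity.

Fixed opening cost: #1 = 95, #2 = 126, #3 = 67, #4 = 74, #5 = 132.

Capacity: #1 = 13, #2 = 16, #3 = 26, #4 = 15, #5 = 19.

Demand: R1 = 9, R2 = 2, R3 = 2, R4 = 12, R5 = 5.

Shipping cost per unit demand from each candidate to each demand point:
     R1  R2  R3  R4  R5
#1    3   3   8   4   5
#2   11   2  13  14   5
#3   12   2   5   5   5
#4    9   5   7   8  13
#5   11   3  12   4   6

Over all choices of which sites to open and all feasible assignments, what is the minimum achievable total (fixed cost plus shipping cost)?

Open {#1, #3}; cheapest assignment that respects the capacities:
  #1 (cap 13, load 9): R1 — cost 9×3 = 27
  #3 (cap 26, load 21): R2, R3, R4, R5 — cost 2×2 + 2×5 + 12×5 + 5×5 = 99
  Shipping 126, fixed 162 → total 288.
  Any other capacity-feasible assignment to {#1, #3} ships for at least 126.
Compare {#3, #4}: its best feasible assignment gives total 321.
Compare {#1, #5}: its best feasible assignment gives total 354.
Every other set of open sites that can feasibly serve all demand totals ≥ 321 even under its best assignment. Minimum: 288.

288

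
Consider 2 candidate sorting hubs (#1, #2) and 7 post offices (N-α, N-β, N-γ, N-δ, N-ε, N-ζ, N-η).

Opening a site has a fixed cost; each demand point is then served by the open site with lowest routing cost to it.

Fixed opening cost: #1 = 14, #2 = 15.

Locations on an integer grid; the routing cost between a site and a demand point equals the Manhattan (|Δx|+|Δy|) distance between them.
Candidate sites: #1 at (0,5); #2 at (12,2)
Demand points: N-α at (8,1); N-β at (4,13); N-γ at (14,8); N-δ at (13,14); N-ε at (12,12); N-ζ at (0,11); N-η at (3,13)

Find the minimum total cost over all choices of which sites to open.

Open {#1, #2}: assign each demand point to its cheapest open site.
  N-α→#2 5, N-β→#1 12, N-γ→#2 8, N-δ→#2 13, N-ε→#2 10, N-ζ→#1 6, N-η→#1 11
  routing cost 65, fixed 29 → total 94.
Compare {#2}: routing cost 96 + fixed 15 = 111.
Compare {#1}: routing cost 99 + fixed 14 = 113.

94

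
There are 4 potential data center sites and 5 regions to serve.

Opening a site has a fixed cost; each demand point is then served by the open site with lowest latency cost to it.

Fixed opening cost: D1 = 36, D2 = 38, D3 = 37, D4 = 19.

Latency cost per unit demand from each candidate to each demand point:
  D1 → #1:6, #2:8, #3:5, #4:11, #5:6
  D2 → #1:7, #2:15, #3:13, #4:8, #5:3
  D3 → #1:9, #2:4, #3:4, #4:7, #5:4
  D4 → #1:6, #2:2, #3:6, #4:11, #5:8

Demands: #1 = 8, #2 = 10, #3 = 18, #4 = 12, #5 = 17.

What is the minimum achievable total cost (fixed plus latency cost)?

348

Open {D3, D4}: assign each demand point to its cheapest open site.
  #1→D4 8×6=48, #2→D4 10×2=20, #3→D3 18×4=72, #4→D3 12×7=84, #5→D3 17×4=68
  latency cost 292, fixed 56 → total 348.
Compare {D2, D3, D4}: latency cost 275 + fixed 94 = 369.
Compare {D3}: latency cost 336 + fixed 37 = 373.
Compare {D2, D3}: latency cost 303 + fixed 75 = 378.
All other subsets cost ≥ 369. Minimum total cost: 348.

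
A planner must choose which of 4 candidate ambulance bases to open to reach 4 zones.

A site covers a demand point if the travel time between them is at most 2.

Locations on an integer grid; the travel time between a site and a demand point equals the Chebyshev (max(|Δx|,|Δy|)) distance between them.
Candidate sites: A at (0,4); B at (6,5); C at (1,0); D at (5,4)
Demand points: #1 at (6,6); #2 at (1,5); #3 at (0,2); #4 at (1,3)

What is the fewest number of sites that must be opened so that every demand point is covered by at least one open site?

2

Coverage sets (demand points within 2 of each site):
  A: {#2, #3, #4}
  B: {#1}
  C: {#3}
  D: {#1}
No single site covers all 4 demand points.
But {A, B} covers everything, so the minimum is 2.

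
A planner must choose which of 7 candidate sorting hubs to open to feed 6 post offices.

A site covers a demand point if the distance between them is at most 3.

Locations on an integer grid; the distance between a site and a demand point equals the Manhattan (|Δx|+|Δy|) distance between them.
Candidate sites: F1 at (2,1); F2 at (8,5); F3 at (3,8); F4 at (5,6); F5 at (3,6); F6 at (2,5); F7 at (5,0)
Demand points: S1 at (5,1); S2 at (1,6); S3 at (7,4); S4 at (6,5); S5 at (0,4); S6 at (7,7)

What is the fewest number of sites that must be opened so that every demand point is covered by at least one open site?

3

Coverage sets (demand points within 3 of each site):
  F1: {S1}
  F2: {S3, S4, S6}
  F3: {}
  F4: {S4, S6}
  F5: {S2}
  F6: {S2, S5}
  F7: {S1}
No 2 sites suffice: every size-2 union leaves at least one demand point uncovered.
But {F1, F2, F6} covers everything, so the minimum is 3.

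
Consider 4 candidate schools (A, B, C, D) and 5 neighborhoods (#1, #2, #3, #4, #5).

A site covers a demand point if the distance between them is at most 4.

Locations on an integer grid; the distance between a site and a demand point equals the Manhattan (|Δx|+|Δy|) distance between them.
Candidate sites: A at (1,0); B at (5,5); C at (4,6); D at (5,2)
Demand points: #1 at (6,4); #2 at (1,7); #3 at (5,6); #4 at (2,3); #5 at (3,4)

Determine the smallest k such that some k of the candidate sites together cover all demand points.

Coverage sets (demand points within 4 of each site):
  A: {#4}
  B: {#1, #3, #5}
  C: {#1, #2, #3, #5}
  D: {#1, #3, #4, #5}
No single site covers all 5 demand points.
But {A, C} covers everything, so the minimum is 2.

2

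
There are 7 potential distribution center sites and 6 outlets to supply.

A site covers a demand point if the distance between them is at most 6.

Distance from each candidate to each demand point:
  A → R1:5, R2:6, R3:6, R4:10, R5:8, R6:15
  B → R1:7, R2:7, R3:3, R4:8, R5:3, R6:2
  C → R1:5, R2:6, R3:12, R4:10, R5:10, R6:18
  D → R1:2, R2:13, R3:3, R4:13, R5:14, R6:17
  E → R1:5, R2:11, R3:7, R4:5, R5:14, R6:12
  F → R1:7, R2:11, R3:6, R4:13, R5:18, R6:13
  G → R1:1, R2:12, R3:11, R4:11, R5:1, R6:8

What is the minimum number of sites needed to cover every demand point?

Coverage sets (demand points within 6 of each site):
  A: {R1, R2, R3}
  B: {R3, R5, R6}
  C: {R1, R2}
  D: {R1, R3}
  E: {R1, R4}
  F: {R3}
  G: {R1, R5}
No 2 sites suffice: every size-2 union leaves at least one demand point uncovered.
But {A, B, E} covers everything, so the minimum is 3.

3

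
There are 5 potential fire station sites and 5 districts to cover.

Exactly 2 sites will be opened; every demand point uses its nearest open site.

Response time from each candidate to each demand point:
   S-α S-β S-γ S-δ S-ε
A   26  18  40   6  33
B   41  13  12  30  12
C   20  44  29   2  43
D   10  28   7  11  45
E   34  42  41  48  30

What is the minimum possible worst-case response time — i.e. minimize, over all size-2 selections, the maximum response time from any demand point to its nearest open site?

Open {B, D}.
  Farthest demand point is S-β at response time 13 (to B); all others are ≤ 13.
With {B, C} the worst case is 20.
With {A, B} the worst case is 26.
No size-2 selection achieves below 13.

13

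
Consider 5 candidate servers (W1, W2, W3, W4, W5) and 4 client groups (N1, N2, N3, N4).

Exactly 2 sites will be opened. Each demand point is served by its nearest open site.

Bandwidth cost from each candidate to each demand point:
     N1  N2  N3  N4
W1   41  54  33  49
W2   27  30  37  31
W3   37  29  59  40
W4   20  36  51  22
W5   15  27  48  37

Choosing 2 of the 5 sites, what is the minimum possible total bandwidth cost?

109

Open {W2, W4}.
  N1→W4 20, N2→W2 30, N3→W2 37, N4→W4 22  ⇒ total 109.
Compare {W2, W5}: total 110.
Compare {W1, W4}: total 111.
No size-2 selection does better; minimum is 109.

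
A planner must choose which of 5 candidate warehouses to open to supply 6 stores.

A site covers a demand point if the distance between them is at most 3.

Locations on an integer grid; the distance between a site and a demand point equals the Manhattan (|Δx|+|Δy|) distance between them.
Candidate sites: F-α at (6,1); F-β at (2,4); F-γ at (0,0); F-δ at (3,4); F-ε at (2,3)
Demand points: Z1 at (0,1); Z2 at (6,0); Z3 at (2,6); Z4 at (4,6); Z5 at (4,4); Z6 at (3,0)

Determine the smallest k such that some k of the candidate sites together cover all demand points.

Coverage sets (demand points within 3 of each site):
  F-α: {Z2}
  F-β: {Z3, Z5}
  F-γ: {Z1, Z6}
  F-δ: {Z3, Z4, Z5}
  F-ε: {Z3, Z5}
No 2 sites suffice: every size-2 union leaves at least one demand point uncovered.
But {F-α, F-γ, F-δ} covers everything, so the minimum is 3.

3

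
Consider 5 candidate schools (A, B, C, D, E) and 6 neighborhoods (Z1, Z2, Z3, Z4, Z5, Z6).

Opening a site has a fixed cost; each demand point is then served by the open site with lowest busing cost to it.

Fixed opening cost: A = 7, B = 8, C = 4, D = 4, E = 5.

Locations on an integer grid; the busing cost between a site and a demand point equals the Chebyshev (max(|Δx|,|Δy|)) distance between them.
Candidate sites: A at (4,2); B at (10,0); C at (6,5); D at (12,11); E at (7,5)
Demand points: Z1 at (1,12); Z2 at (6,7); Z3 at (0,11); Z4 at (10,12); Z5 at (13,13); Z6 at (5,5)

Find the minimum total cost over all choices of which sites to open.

28

Open {C, D}: assign each demand point to its cheapest open site.
  Z1→C 7, Z2→C 2, Z3→C 6, Z4→D 2, Z5→D 2, Z6→C 1
  busing cost 20, fixed 8 → total 28.
Compare {D, E}: busing cost 22 + fixed 9 = 31.
Compare {C, D, E}: busing cost 20 + fixed 13 = 33.
Compare {C}: busing cost 31 + fixed 4 = 35.
All other subsets cost ≥ 31. Minimum total cost: 28.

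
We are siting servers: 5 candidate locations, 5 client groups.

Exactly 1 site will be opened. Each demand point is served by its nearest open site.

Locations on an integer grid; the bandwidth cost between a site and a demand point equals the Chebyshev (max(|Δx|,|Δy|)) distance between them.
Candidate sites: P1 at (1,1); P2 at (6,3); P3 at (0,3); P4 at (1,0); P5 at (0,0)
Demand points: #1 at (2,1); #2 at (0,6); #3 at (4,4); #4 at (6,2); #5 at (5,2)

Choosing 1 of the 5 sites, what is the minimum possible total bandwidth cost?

Open {P2}.
  #1→P2 4, #2→P2 6, #3→P2 2, #4→P2 1, #5→P2 1  ⇒ total 14.
Compare {P1}: total 18.
Compare {P3}: total 20.
No size-1 selection does better; minimum is 14.

14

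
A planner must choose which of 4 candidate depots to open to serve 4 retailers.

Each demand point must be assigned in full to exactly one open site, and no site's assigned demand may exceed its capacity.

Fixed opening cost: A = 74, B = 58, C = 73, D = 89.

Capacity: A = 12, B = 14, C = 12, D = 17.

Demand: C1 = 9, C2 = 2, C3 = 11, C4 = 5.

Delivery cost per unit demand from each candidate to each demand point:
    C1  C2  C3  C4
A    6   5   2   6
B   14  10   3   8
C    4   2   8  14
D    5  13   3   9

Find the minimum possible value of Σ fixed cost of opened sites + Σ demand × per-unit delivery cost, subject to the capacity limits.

280

Open {C, D}; cheapest assignment that respects the capacities:
  C (cap 12, load 11): C1, C2 — cost 9×4 + 2×2 = 40
  D (cap 17, load 16): C3, C4 — cost 11×3 + 5×9 = 78
  Shipping 118, fixed 162 → total 280.
  Any other capacity-feasible assignment to {C, D} ships for at least 118.
Compare {B, D}: its best feasible assignment gives total 290.
Compare {A, D}: its best feasible assignment gives total 301.
Every other set of open sites that can feasibly serve all demand totals ≥ 290 even under its best assignment. Minimum: 280.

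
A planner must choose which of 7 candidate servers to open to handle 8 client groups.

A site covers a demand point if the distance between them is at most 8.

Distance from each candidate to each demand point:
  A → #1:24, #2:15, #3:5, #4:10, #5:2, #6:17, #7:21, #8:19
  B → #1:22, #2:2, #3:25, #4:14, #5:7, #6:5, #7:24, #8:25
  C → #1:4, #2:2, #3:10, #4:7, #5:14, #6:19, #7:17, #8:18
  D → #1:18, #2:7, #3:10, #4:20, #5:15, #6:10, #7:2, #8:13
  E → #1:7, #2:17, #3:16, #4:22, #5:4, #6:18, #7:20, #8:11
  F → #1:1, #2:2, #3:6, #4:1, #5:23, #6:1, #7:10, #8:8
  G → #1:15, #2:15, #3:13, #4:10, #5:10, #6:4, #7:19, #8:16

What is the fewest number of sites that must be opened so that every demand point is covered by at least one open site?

3

Coverage sets (demand points within 8 of each site):
  A: {#3, #5}
  B: {#2, #5, #6}
  C: {#1, #2, #4}
  D: {#2, #7}
  E: {#1, #5}
  F: {#1, #2, #3, #4, #6, #8}
  G: {#6}
No 2 sites suffice: every size-2 union leaves at least one demand point uncovered.
But {A, D, F} covers everything, so the minimum is 3.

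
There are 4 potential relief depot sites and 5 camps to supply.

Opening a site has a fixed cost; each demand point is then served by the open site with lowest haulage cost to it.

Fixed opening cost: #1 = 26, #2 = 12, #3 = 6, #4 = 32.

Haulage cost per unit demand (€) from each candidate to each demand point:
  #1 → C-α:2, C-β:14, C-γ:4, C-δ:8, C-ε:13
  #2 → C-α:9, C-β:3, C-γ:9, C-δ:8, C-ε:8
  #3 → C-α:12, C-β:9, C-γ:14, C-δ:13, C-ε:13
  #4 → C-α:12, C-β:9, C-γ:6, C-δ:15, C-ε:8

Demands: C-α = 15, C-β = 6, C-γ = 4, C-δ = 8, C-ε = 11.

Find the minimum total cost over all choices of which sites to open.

Open {#1, #2}: assign each demand point to its cheapest open site.
  C-α→#1 15×2=30, C-β→#2 6×3=18, C-γ→#1 4×4=16, C-δ→#1 8×8=64, C-ε→#2 11×8=88
  haulage cost 216, fixed 38 → total 254.
Compare {#1, #2, #3}: haulage cost 216 + fixed 44 = 260.
Compare {#1, #2, #4}: haulage cost 216 + fixed 70 = 286.
Compare {#1, #2, #3, #4}: haulage cost 216 + fixed 76 = 292.
All other subsets cost ≥ 260. Minimum total cost: 254.

254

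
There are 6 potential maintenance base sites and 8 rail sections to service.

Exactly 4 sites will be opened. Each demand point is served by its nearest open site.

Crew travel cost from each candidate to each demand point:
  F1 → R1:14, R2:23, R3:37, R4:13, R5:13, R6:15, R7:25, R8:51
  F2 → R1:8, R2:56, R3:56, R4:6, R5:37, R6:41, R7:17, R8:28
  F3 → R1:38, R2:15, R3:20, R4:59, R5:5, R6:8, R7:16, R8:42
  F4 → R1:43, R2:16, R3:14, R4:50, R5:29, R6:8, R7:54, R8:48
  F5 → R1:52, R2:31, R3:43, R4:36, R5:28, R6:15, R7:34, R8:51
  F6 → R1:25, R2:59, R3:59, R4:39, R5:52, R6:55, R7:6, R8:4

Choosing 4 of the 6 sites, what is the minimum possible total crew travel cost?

Open {F2, F3, F4, F6}.
  R1→F2 8, R2→F3 15, R3→F4 14, R4→F2 6, R5→F3 5, R6→F3 8, R7→F6 6, R8→F6 4  ⇒ total 66.
Compare {F1, F2, F3, F6}: total 72.
Compare {F2, F3, F5, F6}: total 72.
No size-4 selection does better; minimum is 66.

66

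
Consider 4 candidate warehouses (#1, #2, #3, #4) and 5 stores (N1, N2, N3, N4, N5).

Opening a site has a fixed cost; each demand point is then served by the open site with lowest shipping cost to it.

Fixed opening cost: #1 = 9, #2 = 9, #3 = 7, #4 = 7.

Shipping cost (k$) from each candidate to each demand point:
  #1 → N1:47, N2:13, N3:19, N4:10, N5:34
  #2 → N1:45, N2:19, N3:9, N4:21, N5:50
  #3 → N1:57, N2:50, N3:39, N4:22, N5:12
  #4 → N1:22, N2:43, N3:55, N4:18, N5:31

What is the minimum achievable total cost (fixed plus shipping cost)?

98

Open {#1, #2, #3, #4}: assign each demand point to its cheapest open site.
  N1→#4 22, N2→#1 13, N3→#2 9, N4→#1 10, N5→#3 12
  shipping cost 66, fixed 32 → total 98.
Compare {#1, #3, #4}: shipping cost 76 + fixed 23 = 99.
Compare {#2, #3, #4}: shipping cost 80 + fixed 23 = 103.
Compare {#1, #2, #4}: shipping cost 85 + fixed 25 = 110.
All other subsets cost ≥ 99. Minimum total cost: 98.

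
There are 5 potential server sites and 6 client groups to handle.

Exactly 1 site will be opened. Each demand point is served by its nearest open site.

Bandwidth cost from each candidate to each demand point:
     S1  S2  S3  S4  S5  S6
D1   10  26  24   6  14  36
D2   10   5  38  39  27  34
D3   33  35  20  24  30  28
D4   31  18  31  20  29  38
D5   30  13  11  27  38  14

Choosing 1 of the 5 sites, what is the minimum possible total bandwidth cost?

116

Open {D1}.
  S1→D1 10, S2→D1 26, S3→D1 24, S4→D1 6, S5→D1 14, S6→D1 36  ⇒ total 116.
Compare {D5}: total 133.
Compare {D2}: total 153.
No size-1 selection does better; minimum is 116.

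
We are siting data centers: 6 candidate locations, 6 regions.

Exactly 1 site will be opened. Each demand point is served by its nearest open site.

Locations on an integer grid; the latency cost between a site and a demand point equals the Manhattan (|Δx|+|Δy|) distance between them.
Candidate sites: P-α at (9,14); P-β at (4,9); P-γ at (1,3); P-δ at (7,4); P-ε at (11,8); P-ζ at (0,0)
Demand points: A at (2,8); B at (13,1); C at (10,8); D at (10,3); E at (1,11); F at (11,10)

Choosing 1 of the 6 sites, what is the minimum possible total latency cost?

40

Open {P-ε}.
  A→P-ε 9, B→P-ε 9, C→P-ε 1, D→P-ε 6, E→P-ε 13, F→P-ε 2  ⇒ total 40.
Compare {P-β}: total 52.
Compare {P-δ}: total 52.
No size-1 selection does better; minimum is 40.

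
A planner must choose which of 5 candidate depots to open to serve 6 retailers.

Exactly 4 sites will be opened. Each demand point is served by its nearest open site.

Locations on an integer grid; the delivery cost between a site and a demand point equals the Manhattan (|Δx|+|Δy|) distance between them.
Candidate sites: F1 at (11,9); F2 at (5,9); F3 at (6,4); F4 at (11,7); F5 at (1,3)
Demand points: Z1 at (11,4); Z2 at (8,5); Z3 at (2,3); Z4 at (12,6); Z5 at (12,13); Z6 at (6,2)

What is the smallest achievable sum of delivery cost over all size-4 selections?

16

Open {F1, F3, F4, F5}.
  Z1→F4 3, Z2→F3 3, Z3→F5 1, Z4→F4 2, Z5→F1 5, Z6→F3 2  ⇒ total 16.
Compare {F2, F3, F4, F5}: total 18.
Compare {F1, F2, F3, F4}: total 20.
No size-4 selection does better; minimum is 16.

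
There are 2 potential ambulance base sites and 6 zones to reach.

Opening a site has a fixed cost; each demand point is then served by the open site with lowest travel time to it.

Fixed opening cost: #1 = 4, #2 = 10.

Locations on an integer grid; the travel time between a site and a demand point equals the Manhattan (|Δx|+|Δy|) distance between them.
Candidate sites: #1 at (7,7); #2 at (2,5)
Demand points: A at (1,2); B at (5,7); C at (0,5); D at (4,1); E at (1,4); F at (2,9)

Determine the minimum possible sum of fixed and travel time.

Open {#2}: assign each demand point to its cheapest open site.
  A→#2 4, B→#2 5, C→#2 2, D→#2 6, E→#2 2, F→#2 4
  travel time 23, fixed 10 → total 33.
Compare {#1, #2}: travel time 20 + fixed 14 = 34.
Compare {#1}: travel time 47 + fixed 4 = 51.

33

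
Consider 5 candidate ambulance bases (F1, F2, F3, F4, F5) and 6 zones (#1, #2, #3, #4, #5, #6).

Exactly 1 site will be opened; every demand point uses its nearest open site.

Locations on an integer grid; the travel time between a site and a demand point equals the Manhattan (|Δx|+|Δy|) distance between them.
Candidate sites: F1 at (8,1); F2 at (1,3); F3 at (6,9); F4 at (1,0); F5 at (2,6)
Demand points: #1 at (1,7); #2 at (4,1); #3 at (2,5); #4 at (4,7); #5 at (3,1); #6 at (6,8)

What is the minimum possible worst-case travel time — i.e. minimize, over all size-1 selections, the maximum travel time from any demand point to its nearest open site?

7

Open {F5}.
  Farthest demand point is #2 at travel time 7 (to F5); all others are ≤ 7.
With {F2} the worst case is 10.
With {F3} the worst case is 11.
No size-1 selection achieves below 7.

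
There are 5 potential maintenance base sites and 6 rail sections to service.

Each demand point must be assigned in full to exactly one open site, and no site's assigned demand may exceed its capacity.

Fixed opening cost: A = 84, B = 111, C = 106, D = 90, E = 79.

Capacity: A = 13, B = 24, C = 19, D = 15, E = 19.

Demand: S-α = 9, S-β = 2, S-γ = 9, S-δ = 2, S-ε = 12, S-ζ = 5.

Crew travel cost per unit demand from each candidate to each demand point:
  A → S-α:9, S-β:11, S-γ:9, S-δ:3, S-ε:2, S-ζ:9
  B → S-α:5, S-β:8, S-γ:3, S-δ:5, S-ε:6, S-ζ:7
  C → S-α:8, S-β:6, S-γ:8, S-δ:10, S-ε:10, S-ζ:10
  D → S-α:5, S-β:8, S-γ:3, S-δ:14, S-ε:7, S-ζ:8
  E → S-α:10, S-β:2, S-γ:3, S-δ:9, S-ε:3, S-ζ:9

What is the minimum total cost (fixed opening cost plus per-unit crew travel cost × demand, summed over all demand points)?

Open {B, E}; cheapest assignment that respects the capacities:
  B (cap 24, load 23): S-α, S-γ, S-ζ — cost 9×5 + 9×3 + 5×7 = 107
  E (cap 19, load 16): S-β, S-δ, S-ε — cost 2×2 + 2×9 + 12×3 = 58
  Shipping 165, fixed 190 → total 355.
  Any other capacity-feasible assignment to {B, E} ships for at least 165.
Compare {A, D, E}: its best feasible assignment gives total 411.
Compare {A, B, E}: its best feasible assignment gives total 419.
Every other set of open sites that can feasibly serve all demand totals ≥ 411 even under its best assignment. Minimum: 355.

355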